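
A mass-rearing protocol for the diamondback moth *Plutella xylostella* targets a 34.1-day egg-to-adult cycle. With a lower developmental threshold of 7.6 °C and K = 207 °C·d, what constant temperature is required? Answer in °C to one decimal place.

Required daily accumulation = 207 / 34.1 = 6.070 DD/day.
T = T_base + 6.070 = 7.6 + 6.070 = 13.670 ≈ 13.7 °C.

13.7 °C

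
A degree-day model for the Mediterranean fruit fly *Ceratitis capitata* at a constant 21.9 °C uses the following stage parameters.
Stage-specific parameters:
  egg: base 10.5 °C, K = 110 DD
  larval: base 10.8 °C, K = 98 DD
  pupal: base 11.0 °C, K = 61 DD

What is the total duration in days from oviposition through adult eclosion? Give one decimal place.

egg: 110 / (21.9 − 10.5) = 110 / 11.4 = 9.649 d.
larval: 98 / (21.9 − 10.8) = 98 / 11.1 = 8.829 d.
pupal: 61 / (21.9 − 11.0) = 61 / 10.9 = 5.596 d.
Sum = 24.074 ≈ 24.1 days.

24.1 days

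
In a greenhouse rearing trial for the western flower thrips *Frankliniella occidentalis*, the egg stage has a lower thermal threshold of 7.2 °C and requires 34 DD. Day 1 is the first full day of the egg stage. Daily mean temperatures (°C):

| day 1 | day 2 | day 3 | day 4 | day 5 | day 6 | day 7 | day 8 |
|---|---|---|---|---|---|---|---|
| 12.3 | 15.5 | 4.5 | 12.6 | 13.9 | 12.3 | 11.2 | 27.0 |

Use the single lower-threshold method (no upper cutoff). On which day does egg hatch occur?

Daily DD above 7.2 °C: 5.1, 8.3, 0.0, 5.4, 6.7, 5.1, 4.0, 19.8.
Cumulative: 5.1, 13.4, 13.4, 18.8, 25.5, 30.6, 34.6, 54.4.
The total first reaches 34 DD on day 7.

day 7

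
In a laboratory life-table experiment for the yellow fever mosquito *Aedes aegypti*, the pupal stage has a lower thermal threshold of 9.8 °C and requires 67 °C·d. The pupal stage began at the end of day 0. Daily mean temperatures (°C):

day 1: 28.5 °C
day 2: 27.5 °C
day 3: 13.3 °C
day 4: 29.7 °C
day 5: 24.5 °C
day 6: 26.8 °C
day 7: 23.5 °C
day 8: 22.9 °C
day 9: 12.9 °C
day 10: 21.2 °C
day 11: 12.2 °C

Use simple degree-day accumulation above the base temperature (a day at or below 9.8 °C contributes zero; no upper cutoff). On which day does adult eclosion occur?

Daily DD above 9.8 °C: 18.7, 17.7, 3.5, 19.9, 14.7, 17.0, 13.7, 13.1, 3.1, 11.4, 2.4.
Cumulative: 18.7, 36.4, 39.9, 59.8, 74.5, 91.5, 105.2, 118.3, 121.4, 132.8, 135.2.
The total first reaches 67 DD on day 5.

day 5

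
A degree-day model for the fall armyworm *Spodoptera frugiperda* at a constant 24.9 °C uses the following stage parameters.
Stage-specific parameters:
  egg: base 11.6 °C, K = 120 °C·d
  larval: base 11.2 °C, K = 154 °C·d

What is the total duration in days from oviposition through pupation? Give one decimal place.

egg: 120 / (24.9 − 11.6) = 120 / 13.3 = 9.023 d.
larval: 154 / (24.9 − 11.2) = 154 / 13.7 = 11.241 d.
Sum = 20.263 ≈ 20.3 days.

20.3 days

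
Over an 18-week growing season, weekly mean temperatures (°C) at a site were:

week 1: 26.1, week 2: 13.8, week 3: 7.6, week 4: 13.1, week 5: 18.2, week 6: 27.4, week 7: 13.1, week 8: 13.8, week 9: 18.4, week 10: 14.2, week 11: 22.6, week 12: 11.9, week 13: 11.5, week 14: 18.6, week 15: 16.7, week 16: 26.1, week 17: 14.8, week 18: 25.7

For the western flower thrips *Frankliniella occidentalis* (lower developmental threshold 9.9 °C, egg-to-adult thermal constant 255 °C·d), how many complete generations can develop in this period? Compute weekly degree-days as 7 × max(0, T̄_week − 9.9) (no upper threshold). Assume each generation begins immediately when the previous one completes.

Weekly DD (7 × max(0, T̄ − 9.9)): 113.4, 27.3, 0.0, 22.4, 58.1, 122.5, 22.4, 27.3, 59.5, 30.1, 88.9, 14.0, 11.2, 60.9, 47.6, 113.4, 34.3, 110.6.
Season total = 963.9 DD.
Complete generations = ⌊963.9 / 255⌋ = 3.

3 generations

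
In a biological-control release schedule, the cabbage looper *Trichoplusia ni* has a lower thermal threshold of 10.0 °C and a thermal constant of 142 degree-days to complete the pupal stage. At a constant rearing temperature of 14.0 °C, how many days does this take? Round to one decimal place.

Daily accumulation = 14.0 − 10.0 = 4.0 DD/day.
Duration = 142 / 4.0 = 35.500 ≈ 35.5 days.

35.5 days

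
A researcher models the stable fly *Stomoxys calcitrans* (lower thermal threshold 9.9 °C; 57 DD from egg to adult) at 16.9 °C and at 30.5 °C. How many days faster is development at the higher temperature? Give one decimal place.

At 16.9 °C: 57 / (16.9 − 9.9) = 57 / 7.0 = 8.143 d.
At 30.5 °C: 57 / (30.5 − 9.9) = 57 / 20.6 = 2.767 d.
Difference = |8.143 − 2.767| = 5.376 ≈ 5.4 days.

5.4 days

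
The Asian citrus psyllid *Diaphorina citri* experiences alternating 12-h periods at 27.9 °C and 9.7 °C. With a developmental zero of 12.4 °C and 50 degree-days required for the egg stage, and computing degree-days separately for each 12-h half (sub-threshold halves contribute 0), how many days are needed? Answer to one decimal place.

Day half: max(0, 27.9 − 12.4) × 0.5 = 15.5 × 0.5 = 7.75 DD.
Night half: max(0, 9.7 − 12.4) × 0.5 = 0.0 × 0.5 = 0.00 DD.
Per 24 h: 7.75 DD/day.
Duration = 50 / 7.75 = 6.452 ≈ 6.5 days.

6.5 days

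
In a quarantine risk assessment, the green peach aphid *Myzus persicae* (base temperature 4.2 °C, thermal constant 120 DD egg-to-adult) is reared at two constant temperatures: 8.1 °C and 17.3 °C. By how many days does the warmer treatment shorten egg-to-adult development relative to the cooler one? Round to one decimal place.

At 8.1 °C: 120 / (8.1 − 4.2) = 120 / 3.9 = 30.769 d.
At 17.3 °C: 120 / (17.3 − 4.2) = 120 / 13.1 = 9.160 d.
Difference = |30.769 − 9.160| = 21.609 ≈ 21.6 days.

21.6 days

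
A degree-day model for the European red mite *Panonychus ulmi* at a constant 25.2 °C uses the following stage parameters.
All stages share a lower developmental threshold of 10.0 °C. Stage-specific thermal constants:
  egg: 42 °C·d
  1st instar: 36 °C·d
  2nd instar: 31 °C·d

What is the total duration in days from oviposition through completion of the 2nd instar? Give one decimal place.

7.2 days

Daily accumulation at 25.2 °C = 25.2 − 10.0 = 15.2 DD/day.
Total K = 42 + 36 + 31 = 109 DD.
Total duration = 109 / 15.2 = 7.171 ≈ 7.2 days.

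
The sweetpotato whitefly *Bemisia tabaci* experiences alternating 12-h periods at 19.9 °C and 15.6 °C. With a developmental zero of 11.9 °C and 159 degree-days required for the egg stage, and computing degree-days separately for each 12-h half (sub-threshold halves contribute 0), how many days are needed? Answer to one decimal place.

27.2 days

Day half: max(0, 19.9 − 11.9) × 0.5 = 8.0 × 0.5 = 4.00 DD.
Night half: max(0, 15.6 − 11.9) × 0.5 = 3.7 × 0.5 = 1.85 DD.
Per 24 h: 5.85 DD/day.
Duration = 159 / 5.85 = 27.179 ≈ 27.2 days.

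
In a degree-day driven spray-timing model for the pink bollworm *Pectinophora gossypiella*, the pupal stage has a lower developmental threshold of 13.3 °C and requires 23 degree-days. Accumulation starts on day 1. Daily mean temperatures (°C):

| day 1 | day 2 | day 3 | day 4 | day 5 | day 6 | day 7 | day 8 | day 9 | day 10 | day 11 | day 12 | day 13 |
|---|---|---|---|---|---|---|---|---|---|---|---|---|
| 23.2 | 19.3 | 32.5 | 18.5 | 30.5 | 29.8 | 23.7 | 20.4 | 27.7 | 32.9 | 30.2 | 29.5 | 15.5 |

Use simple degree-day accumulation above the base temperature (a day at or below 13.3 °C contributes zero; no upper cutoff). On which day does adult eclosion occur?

day 3

Daily DD above 13.3 °C: 9.9, 6.0, 19.2, 5.2, 17.2, 16.5, 10.4, 7.1, 14.4, 19.6, 16.9, 16.2, 2.2.
Cumulative: 9.9, 15.9, 35.1, 40.3, 57.5, 74.0, 84.4, 91.5, 105.9, 125.5, 142.4, 158.6, 160.8.
The total first reaches 23 DD on day 3.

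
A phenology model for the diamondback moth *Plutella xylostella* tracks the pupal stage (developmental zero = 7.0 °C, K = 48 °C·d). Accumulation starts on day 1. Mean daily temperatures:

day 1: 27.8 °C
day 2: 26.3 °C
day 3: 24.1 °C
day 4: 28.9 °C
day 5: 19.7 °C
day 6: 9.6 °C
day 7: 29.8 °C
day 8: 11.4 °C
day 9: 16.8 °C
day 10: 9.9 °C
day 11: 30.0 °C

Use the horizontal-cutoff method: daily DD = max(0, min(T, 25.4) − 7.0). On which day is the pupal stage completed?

day 3

Daily DD above 7.0 °C (capped at 18.4): 18.4, 18.4, 17.1, 18.4, 12.7, 2.6, 18.4, 4.4, 9.8, 2.9, 18.4.
Cumulative: 18.4, 36.8, 53.9, 72.3, 85.0, 87.6, 106.0, 110.4, 120.2, 123.1, 141.5.
The total first reaches 48 DD on day 3.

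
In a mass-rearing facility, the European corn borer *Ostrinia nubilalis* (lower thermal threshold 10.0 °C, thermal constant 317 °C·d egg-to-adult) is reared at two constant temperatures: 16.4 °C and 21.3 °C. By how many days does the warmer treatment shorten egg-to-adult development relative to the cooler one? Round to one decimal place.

21.5 days

At 16.4 °C: 317 / (16.4 − 10.0) = 317 / 6.4 = 49.531 d.
At 21.3 °C: 317 / (21.3 − 10.0) = 317 / 11.3 = 28.053 d.
Difference = |49.531 − 28.053| = 21.478 ≈ 21.5 days.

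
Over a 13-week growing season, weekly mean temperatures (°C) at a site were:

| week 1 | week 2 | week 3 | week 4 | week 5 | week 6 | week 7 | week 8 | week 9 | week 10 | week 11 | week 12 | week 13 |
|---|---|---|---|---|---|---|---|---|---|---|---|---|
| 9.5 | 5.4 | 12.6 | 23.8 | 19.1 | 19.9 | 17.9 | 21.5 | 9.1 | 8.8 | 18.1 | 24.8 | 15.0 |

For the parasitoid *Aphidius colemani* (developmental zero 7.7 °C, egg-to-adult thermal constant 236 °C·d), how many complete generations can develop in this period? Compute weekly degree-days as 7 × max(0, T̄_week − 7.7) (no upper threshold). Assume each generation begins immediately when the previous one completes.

Weekly DD (7 × max(0, T̄ − 7.7)): 12.6, 0.0, 34.3, 112.7, 79.8, 85.4, 71.4, 96.6, 9.8, 7.7, 72.8, 119.7, 51.1.
Season total = 753.9 DD.
Complete generations = ⌊753.9 / 236⌋ = 3.

3 generations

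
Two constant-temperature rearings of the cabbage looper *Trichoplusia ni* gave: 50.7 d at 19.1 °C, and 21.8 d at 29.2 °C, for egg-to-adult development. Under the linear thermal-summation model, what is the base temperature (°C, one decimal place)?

11.5 °C

Under the model K = D·(T − T_b), so D₁·(T₁ − T_b) = D₂·(T₂ − T_b).
50.7·(19.1 − T_b) = 21.8·(29.2 − T_b)
T_b = (50.7·19.1 − 21.8·29.2) / (50.7 − 21.8) = 331.81 / 28.9 = 11.481 °C ≈ 11.5 °C.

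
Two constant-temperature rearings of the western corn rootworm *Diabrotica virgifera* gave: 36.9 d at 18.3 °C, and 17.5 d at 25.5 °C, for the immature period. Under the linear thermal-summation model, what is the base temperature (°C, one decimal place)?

Linear rate model ⇒ the product D·(T − T_b) is constant across temperatures.
36.9·(18.3 − T_b) = 17.5·(25.5 − T_b)
T_b = (36.9·18.3 − 17.5·25.5) / (36.9 − 17.5) = 229.02 / 19.4 = 11.805 °C ≈ 11.8 °C.

11.8 °C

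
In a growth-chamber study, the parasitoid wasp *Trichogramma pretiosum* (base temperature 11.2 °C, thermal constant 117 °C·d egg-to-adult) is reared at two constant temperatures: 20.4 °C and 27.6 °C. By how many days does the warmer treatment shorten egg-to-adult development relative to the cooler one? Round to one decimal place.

5.6 days

At 20.4 °C: 117 / (20.4 − 11.2) = 117 / 9.2 = 12.717 d.
At 27.6 °C: 117 / (27.6 − 11.2) = 117 / 16.4 = 7.134 d.
Difference = |12.717 − 7.134| = 5.583 ≈ 5.6 days.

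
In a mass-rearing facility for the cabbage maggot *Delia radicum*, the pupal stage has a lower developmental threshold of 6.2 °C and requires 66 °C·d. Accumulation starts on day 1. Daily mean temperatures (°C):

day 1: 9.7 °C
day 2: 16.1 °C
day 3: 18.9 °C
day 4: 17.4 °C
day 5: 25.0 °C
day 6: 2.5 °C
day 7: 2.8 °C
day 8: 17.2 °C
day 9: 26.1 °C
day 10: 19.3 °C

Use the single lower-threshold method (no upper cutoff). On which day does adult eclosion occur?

day 8

Daily DD above 6.2 °C: 3.5, 9.9, 12.7, 11.2, 18.8, 0.0, 0.0, 11.0, 19.9, 13.1.
Cumulative: 3.5, 13.4, 26.1, 37.3, 56.1, 56.1, 56.1, 67.1, 87.0, 100.1.
The total first reaches 66 DD on day 8.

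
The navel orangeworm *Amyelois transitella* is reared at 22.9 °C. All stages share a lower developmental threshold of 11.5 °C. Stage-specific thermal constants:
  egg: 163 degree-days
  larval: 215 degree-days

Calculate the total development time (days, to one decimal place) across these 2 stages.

Daily accumulation at 22.9 °C = 22.9 − 11.5 = 11.4 DD/day.
Total K = 163 + 215 = 378 DD.
Total duration = 378 / 11.4 = 33.158 ≈ 33.2 days.

33.2 days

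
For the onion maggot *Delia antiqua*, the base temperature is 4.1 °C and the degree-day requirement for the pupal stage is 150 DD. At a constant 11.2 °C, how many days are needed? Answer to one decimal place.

21.1 days

Daily accumulation = 11.2 − 4.1 = 7.1 DD/day.
Duration = 150 / 7.1 = 21.127 ≈ 21.1 days.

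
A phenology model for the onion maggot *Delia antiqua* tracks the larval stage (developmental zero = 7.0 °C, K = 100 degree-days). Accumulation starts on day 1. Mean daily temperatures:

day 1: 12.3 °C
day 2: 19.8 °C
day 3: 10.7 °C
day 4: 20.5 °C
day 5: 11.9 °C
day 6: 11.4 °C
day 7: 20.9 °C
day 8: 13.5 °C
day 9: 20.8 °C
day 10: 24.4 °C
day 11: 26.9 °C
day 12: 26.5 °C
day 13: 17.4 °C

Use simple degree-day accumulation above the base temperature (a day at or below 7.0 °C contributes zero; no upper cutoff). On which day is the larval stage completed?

day 11

Daily DD above 7.0 °C: 5.3, 12.8, 3.7, 13.5, 4.9, 4.4, 13.9, 6.5, 13.8, 17.4, 19.9, 19.5, 10.4.
Cumulative: 5.3, 18.1, 21.8, 35.3, 40.2, 44.6, 58.5, 65.0, 78.8, 96.2, 116.1, 135.6, 146.0.
The total first reaches 100 DD on day 11.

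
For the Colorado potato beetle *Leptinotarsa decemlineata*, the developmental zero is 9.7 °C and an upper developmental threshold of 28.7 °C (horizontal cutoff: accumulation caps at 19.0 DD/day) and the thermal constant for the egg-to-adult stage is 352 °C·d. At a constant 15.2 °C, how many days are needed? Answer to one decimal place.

64.0 days

Daily accumulation = 15.2 − 9.7 = 5.5 DD/day.
Duration = 352 / 5.5 = 64.000 ≈ 64.0 days.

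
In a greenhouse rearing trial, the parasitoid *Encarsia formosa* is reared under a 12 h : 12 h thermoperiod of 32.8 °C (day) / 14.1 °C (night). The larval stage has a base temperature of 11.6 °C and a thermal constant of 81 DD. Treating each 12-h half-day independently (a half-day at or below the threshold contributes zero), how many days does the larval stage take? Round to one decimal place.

6.8 days

Day half: max(0, 32.8 − 11.6) × 0.5 = 21.2 × 0.5 = 10.60 DD.
Night half: max(0, 14.1 − 11.6) × 0.5 = 2.5 × 0.5 = 1.25 DD.
Per 24 h: 11.85 DD/day.
Duration = 81 / 11.85 = 6.835 ≈ 6.8 days.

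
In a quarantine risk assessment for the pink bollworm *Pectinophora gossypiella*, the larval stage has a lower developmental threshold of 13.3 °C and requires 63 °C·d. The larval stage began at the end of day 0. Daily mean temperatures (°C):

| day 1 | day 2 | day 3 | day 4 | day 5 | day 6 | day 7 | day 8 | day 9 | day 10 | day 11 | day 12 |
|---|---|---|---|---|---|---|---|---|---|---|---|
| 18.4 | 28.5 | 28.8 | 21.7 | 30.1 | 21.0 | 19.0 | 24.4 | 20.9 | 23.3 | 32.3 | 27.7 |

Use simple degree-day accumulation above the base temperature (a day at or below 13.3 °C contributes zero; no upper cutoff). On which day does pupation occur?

day 6

Daily DD above 13.3 °C: 5.1, 15.2, 15.5, 8.4, 16.8, 7.7, 5.7, 11.1, 7.6, 10.0, 19.0, 14.4.
Cumulative: 5.1, 20.3, 35.8, 44.2, 61.0, 68.7, 74.4, 85.5, 93.1, 103.1, 122.1, 136.5.
The total first reaches 63 DD on day 6.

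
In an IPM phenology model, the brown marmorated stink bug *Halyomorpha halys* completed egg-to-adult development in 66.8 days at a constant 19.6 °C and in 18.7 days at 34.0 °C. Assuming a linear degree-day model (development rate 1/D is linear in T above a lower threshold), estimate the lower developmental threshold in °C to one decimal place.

14.0 °C

Under the model K = D·(T − T_b), so D₁·(T₁ − T_b) = D₂·(T₂ − T_b).
66.8·(19.6 − T_b) = 18.7·(34.0 − T_b)
T_b = (66.8·19.6 − 18.7·34.0) / (66.8 − 18.7) = 673.48 / 48.1 = 14.002 °C ≈ 14.0 °C.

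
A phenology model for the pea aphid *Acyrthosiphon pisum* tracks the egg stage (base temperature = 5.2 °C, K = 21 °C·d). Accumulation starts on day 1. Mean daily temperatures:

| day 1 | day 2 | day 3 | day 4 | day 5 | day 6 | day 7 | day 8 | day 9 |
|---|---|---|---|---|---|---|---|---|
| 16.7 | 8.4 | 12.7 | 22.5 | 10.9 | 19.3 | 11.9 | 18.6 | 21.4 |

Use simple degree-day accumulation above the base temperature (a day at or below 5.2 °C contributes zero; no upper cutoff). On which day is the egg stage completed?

day 3

Daily DD above 5.2 °C: 11.5, 3.2, 7.5, 17.3, 5.7, 14.1, 6.7, 13.4, 16.2.
Cumulative: 11.5, 14.7, 22.2, 39.5, 45.2, 59.3, 66.0, 79.4, 95.6.
The total first reaches 21 DD on day 3.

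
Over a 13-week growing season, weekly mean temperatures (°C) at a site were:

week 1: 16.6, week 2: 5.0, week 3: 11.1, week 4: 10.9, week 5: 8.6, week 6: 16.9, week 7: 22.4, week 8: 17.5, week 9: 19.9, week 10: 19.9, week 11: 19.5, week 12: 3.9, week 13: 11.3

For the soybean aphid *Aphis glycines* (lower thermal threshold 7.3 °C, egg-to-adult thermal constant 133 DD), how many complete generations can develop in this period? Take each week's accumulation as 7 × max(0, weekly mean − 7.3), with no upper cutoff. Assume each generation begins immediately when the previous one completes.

4 generations

Weekly DD (7 × max(0, T̄ − 7.3)): 65.1, 0.0, 26.6, 25.2, 9.1, 67.2, 105.7, 71.4, 88.2, 88.2, 85.4, 0.0, 28.0.
Season total = 660.1 DD.
Complete generations = ⌊660.1 / 133⌋ = 4.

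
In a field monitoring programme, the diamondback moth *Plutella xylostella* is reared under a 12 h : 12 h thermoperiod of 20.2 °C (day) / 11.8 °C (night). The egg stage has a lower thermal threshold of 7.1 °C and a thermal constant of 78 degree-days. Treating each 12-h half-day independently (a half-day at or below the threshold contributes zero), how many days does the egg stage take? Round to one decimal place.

8.8 days

Day half: max(0, 20.2 − 7.1) × 0.5 = 13.1 × 0.5 = 6.55 DD.
Night half: max(0, 11.8 − 7.1) × 0.5 = 4.7 × 0.5 = 2.35 DD.
Per 24 h: 8.90 DD/day.
Duration = 78 / 8.90 = 8.764 ≈ 8.8 days.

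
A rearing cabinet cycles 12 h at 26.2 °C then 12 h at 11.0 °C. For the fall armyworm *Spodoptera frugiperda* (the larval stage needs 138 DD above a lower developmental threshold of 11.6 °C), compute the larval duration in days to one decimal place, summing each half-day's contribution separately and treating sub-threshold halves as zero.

18.9 days

Day half: max(0, 26.2 − 11.6) × 0.5 = 14.6 × 0.5 = 7.30 DD.
Night half: max(0, 11.0 − 11.6) × 0.5 = 0.0 × 0.5 = 0.00 DD.
Per 24 h: 7.30 DD/day.
Duration = 138 / 7.30 = 18.904 ≈ 18.9 days.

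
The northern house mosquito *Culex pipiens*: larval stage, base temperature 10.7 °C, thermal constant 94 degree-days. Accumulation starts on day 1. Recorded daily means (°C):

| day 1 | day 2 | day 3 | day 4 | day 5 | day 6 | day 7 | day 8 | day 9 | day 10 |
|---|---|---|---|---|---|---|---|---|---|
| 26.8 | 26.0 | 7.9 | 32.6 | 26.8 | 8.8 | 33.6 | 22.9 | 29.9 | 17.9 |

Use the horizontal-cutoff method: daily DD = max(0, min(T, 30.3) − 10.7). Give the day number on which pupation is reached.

day 8

Daily DD above 10.7 °C (capped at 19.6): 16.1, 15.3, 0.0, 19.6, 16.1, 0.0, 19.6, 12.2, 19.2, 7.2.
Cumulative: 16.1, 31.4, 31.4, 51.0, 67.1, 67.1, 86.7, 98.9, 118.1, 125.3.
The total first reaches 94 DD on day 8.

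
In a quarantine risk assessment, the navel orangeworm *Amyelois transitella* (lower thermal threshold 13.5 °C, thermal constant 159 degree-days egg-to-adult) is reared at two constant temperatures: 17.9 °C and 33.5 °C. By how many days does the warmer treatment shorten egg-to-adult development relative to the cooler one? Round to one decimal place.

At 17.9 °C: 159 / (17.9 − 13.5) = 159 / 4.4 = 36.136 d.
At 33.5 °C: 159 / (33.5 − 13.5) = 159 / 20.0 = 7.950 d.
Difference = |36.136 − 7.950| = 28.186 ≈ 28.2 days.

28.2 days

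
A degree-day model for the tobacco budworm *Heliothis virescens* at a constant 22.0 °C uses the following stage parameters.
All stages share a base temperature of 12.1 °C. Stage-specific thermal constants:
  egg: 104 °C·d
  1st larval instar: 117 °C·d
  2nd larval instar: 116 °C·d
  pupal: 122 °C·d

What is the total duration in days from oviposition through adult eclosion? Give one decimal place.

46.4 days

Daily accumulation at 22.0 °C = 22.0 − 12.1 = 9.9 DD/day.
Total K = 104 + 117 + 116 + 122 = 459 DD.
Total duration = 459 / 9.9 = 46.364 ≈ 46.4 days.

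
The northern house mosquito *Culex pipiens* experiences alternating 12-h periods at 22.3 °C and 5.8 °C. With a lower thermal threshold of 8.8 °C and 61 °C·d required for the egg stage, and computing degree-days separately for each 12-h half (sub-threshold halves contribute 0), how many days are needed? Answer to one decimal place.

9.0 days

Day half: max(0, 22.3 − 8.8) × 0.5 = 13.5 × 0.5 = 6.75 DD.
Night half: max(0, 5.8 − 8.8) × 0.5 = 0.0 × 0.5 = 0.00 DD.
Per 24 h: 6.75 DD/day.
Duration = 61 / 6.75 = 9.037 ≈ 9.0 days.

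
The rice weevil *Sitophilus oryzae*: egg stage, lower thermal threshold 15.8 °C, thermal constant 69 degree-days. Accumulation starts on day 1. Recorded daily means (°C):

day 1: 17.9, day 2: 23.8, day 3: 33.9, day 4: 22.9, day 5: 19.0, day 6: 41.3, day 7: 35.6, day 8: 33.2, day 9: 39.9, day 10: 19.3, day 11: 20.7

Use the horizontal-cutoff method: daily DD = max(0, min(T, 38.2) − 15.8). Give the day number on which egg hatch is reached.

Daily DD above 15.8 °C (capped at 22.4): 2.1, 8.0, 18.1, 7.1, 3.2, 22.4, 19.8, 17.4, 22.4, 3.5, 4.9.
Cumulative: 2.1, 10.1, 28.2, 35.3, 38.5, 60.9, 80.7, 98.1, 120.5, 124.0, 128.9.
The total first reaches 69 DD on day 7.

day 7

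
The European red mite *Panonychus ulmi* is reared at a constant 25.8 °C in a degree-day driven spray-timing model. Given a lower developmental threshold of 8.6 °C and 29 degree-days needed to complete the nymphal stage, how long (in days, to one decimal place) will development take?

Daily accumulation = 25.8 − 8.6 = 17.2 DD/day.
Duration = 29 / 17.2 = 1.686 ≈ 1.7 days.

1.7 days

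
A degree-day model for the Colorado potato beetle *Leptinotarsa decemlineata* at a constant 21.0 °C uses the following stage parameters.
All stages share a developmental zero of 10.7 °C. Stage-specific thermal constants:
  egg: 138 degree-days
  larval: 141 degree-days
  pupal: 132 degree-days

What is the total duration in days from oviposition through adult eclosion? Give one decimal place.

Daily accumulation at 21.0 °C = 21.0 − 10.7 = 10.3 DD/day.
Total K = 138 + 141 + 132 = 411 DD.
Total duration = 411 / 10.3 = 39.903 ≈ 39.9 days.

39.9 days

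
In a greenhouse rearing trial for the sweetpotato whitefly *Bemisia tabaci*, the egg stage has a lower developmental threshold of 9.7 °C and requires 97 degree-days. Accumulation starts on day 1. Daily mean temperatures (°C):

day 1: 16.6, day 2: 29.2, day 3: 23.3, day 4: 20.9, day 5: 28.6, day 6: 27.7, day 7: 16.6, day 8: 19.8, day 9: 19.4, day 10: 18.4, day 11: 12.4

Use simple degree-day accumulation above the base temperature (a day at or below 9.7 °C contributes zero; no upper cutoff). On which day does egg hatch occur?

day 8

Daily DD above 9.7 °C: 6.9, 19.5, 13.6, 11.2, 18.9, 18.0, 6.9, 10.1, 9.7, 8.7, 2.7.
Cumulative: 6.9, 26.4, 40.0, 51.2, 70.1, 88.1, 95.0, 105.1, 114.8, 123.5, 126.2.
The total first reaches 97 DD on day 8.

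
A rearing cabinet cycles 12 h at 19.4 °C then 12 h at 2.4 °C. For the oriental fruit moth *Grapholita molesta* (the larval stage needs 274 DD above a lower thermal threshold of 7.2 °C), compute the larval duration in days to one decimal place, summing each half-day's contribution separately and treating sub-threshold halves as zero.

44.9 days

Day half: max(0, 19.4 − 7.2) × 0.5 = 12.2 × 0.5 = 6.10 DD.
Night half: max(0, 2.4 − 7.2) × 0.5 = 0.0 × 0.5 = 0.00 DD.
Per 24 h: 6.10 DD/day.
Duration = 274 / 6.10 = 44.918 ≈ 44.9 days.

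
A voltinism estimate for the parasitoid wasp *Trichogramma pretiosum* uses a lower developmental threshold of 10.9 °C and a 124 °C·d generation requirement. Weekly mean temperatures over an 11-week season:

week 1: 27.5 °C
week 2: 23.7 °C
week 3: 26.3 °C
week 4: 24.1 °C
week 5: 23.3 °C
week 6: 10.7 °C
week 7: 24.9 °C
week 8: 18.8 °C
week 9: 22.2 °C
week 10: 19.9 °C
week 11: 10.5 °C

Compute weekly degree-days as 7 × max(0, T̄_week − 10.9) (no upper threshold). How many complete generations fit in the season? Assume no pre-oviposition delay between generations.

Weekly DD (7 × max(0, T̄ − 10.9)): 116.2, 89.6, 107.8, 92.4, 86.8, 0.0, 98.0, 55.3, 79.1, 63.0, 0.0.
Season total = 788.2 DD.
Complete generations = ⌊788.2 / 124⌋ = 6.

6 generations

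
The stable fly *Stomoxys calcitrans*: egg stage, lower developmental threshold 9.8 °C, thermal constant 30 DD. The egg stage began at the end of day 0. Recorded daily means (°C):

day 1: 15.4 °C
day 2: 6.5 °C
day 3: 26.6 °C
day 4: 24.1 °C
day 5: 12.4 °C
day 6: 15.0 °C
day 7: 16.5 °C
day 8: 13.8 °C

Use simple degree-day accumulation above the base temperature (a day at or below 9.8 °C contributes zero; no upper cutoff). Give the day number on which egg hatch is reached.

day 4

Daily DD above 9.8 °C: 5.6, 0.0, 16.8, 14.3, 2.6, 5.2, 6.7, 4.0.
Cumulative: 5.6, 5.6, 22.4, 36.7, 39.3, 44.5, 51.2, 55.2.
The total first reaches 30 DD on day 4.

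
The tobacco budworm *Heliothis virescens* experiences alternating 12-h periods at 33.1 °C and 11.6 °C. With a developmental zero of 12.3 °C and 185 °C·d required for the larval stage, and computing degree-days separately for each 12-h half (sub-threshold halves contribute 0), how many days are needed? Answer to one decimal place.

Day half: max(0, 33.1 − 12.3) × 0.5 = 20.8 × 0.5 = 10.40 DD.
Night half: max(0, 11.6 − 12.3) × 0.5 = 0.0 × 0.5 = 0.00 DD.
Per 24 h: 10.40 DD/day.
Duration = 185 / 10.40 = 17.788 ≈ 17.8 days.

17.8 days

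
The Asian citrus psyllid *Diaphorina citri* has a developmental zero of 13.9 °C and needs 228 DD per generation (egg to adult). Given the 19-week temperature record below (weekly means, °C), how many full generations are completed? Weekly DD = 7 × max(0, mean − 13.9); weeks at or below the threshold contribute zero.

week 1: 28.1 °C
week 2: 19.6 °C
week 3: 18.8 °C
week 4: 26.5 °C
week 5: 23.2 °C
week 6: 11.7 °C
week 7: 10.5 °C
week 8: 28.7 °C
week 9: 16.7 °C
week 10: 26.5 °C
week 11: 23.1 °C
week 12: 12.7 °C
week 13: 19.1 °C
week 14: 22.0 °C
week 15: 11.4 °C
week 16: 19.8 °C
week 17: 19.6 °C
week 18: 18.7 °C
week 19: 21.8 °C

3 generations

Weekly DD (7 × max(0, T̄ − 13.9)): 99.4, 39.9, 34.3, 88.2, 65.1, 0.0, 0.0, 103.6, 19.6, 88.2, 64.4, 0.0, 36.4, 56.7, 0.0, 41.3, 39.9, 33.6, 55.3.
Season total = 865.9 DD.
Complete generations = ⌊865.9 / 228⌋ = 3.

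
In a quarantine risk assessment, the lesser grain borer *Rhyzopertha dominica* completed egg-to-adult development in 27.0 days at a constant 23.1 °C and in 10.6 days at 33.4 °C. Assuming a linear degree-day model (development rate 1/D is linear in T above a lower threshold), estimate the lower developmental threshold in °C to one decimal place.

Under the model K = D·(T − T_b), so D₁·(T₁ − T_b) = D₂·(T₂ − T_b).
27.0·(23.1 − T_b) = 10.6·(33.4 − T_b)
T_b = (27.0·23.1 − 10.6·33.4) / (27.0 − 10.6) = 269.66 / 16.4 = 16.443 °C ≈ 16.4 °C.

16.4 °C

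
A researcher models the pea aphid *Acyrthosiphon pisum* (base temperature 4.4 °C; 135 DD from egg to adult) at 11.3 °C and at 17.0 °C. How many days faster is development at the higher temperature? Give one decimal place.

8.9 days

At 11.3 °C: 135 / (11.3 − 4.4) = 135 / 6.9 = 19.565 d.
At 17.0 °C: 135 / (17.0 − 4.4) = 135 / 12.6 = 10.714 d.
Difference = |19.565 − 10.714| = 8.851 ≈ 8.9 days.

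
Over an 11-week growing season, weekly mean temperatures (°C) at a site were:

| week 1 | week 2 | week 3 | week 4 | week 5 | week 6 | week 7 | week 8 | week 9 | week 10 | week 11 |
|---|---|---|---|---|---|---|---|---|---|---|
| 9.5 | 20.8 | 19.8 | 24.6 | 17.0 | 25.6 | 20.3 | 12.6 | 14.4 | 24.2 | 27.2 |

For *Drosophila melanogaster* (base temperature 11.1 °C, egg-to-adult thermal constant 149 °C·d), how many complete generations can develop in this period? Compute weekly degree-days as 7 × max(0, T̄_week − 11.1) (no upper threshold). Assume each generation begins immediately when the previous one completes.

4 generations

Weekly DD (7 × max(0, T̄ − 11.1)): 0.0, 67.9, 60.9, 94.5, 41.3, 101.5, 64.4, 10.5, 23.1, 91.7, 112.7.
Season total = 668.5 DD.
Complete generations = ⌊668.5 / 149⌋ = 4.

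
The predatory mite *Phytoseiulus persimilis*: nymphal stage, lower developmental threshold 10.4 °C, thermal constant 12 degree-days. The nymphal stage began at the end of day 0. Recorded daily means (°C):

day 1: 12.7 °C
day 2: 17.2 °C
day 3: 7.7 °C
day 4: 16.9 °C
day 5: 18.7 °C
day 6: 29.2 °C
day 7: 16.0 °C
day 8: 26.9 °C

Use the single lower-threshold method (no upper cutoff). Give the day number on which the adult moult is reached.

day 4

Daily DD above 10.4 °C: 2.3, 6.8, 0.0, 6.5, 8.3, 18.8, 5.6, 16.5.
Cumulative: 2.3, 9.1, 9.1, 15.6, 23.9, 42.7, 48.3, 64.8.
The total first reaches 12 DD on day 4.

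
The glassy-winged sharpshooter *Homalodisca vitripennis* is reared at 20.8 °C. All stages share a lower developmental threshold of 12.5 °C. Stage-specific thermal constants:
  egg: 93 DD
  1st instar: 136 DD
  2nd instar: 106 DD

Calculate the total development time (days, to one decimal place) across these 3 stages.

Daily accumulation at 20.8 °C = 20.8 − 12.5 = 8.3 DD/day.
Total K = 93 + 136 + 106 = 335 DD.
Total duration = 335 / 8.3 = 40.361 ≈ 40.4 days.

40.4 days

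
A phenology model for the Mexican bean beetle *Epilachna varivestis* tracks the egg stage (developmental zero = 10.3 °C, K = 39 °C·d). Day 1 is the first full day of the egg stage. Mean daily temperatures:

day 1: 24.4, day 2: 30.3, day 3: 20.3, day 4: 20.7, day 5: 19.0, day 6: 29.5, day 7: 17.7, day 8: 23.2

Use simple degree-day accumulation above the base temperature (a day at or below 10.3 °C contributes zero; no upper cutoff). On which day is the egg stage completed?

Daily DD above 10.3 °C: 14.1, 20.0, 10.0, 10.4, 8.7, 19.2, 7.4, 12.9.
Cumulative: 14.1, 34.1, 44.1, 54.5, 63.2, 82.4, 89.8, 102.7.
The total first reaches 39 DD on day 3.

day 3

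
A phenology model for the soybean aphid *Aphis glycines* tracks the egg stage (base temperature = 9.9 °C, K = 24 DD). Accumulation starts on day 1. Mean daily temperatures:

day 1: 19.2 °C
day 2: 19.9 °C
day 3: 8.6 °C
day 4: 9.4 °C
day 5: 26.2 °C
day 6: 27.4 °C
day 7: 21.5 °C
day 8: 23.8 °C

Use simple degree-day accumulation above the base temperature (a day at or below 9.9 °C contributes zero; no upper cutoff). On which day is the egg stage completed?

Daily DD above 9.9 °C: 9.3, 10.0, 0.0, 0.0, 16.3, 17.5, 11.6, 13.9.
Cumulative: 9.3, 19.3, 19.3, 19.3, 35.6, 53.1, 64.7, 78.6.
The total first reaches 24 DD on day 5.

day 5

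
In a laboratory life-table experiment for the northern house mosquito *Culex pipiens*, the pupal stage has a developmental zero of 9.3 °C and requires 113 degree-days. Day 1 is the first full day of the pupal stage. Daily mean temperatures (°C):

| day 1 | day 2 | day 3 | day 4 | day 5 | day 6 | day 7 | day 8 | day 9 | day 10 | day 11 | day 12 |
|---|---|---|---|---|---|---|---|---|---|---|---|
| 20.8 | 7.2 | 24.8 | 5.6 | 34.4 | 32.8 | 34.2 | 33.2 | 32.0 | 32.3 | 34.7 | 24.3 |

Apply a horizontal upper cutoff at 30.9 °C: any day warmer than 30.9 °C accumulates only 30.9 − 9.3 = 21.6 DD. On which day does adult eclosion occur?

Daily DD above 9.3 °C (capped at 21.6): 11.5, 0.0, 15.5, 0.0, 21.6, 21.6, 21.6, 21.6, 21.6, 21.6, 21.6, 15.0.
Cumulative: 11.5, 11.5, 27.0, 27.0, 48.6, 70.2, 91.8, 113.4, 135.0, 156.6, 178.2, 193.2.
The total first reaches 113 DD on day 8.

day 8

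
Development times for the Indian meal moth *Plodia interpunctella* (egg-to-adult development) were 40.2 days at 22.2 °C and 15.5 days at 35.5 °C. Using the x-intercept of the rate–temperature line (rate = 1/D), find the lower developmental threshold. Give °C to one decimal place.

13.9 °C

Equal thermal constants: D₁(T₁ − T_b) = D₂(T₂ − T_b).
40.2·(22.2 − T_b) = 15.5·(35.5 − T_b)
T_b = (40.2·22.2 − 15.5·35.5) / (40.2 − 15.5) = 342.19 / 24.7 = 13.854 °C ≈ 13.9 °C.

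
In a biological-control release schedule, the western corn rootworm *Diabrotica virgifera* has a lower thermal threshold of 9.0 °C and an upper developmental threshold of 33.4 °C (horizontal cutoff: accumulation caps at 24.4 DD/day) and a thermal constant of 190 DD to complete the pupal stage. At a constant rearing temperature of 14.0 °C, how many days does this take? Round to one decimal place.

Daily accumulation = 14.0 − 9.0 = 5.0 DD/day.
Duration = 190 / 5.0 = 38.000 ≈ 38.0 days.

38.0 days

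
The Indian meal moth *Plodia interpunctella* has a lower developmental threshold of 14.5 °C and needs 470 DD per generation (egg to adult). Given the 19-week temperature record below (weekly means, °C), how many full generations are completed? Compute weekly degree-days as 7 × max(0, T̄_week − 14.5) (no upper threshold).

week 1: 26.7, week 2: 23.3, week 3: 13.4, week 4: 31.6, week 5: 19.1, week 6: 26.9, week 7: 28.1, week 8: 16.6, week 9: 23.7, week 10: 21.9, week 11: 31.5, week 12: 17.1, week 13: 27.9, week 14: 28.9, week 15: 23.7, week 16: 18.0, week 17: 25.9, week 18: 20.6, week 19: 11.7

2 generations

Weekly DD (7 × max(0, T̄ − 14.5)): 85.4, 61.6, 0.0, 119.7, 32.2, 86.8, 95.2, 14.7, 64.4, 51.8, 119.0, 18.2, 93.8, 100.8, 64.4, 24.5, 79.8, 42.7, 0.0.
Season total = 1155.0 DD.
Complete generations = ⌊1155.0 / 470⌋ = 2.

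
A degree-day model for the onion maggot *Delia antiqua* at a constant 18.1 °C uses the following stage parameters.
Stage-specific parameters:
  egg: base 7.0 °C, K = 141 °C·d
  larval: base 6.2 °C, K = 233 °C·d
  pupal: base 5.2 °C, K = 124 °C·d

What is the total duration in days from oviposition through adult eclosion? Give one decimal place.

egg: 141 / (18.1 − 7.0) = 141 / 11.1 = 12.703 d.
larval: 233 / (18.1 − 6.2) = 233 / 11.9 = 19.580 d.
pupal: 124 / (18.1 − 5.2) = 124 / 12.9 = 9.612 d.
Sum = 41.895 ≈ 41.9 days.

41.9 days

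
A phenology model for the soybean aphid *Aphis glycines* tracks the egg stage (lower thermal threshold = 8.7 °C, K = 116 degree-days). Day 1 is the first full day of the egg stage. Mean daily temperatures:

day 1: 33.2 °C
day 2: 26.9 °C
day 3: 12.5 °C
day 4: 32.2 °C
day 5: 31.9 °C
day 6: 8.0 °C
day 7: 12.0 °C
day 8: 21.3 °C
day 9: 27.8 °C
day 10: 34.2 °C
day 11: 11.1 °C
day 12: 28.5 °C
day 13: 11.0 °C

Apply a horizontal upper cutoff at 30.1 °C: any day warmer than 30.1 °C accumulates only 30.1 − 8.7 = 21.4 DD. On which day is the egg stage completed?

day 9

Daily DD above 8.7 °C (capped at 21.4): 21.4, 18.2, 3.8, 21.4, 21.4, 0.0, 3.3, 12.6, 19.1, 21.4, 2.4, 19.8, 2.3.
Cumulative: 21.4, 39.6, 43.4, 64.8, 86.2, 86.2, 89.5, 102.1, 121.2, 142.6, 145.0, 164.8, 167.1.
The total first reaches 116 DD on day 9.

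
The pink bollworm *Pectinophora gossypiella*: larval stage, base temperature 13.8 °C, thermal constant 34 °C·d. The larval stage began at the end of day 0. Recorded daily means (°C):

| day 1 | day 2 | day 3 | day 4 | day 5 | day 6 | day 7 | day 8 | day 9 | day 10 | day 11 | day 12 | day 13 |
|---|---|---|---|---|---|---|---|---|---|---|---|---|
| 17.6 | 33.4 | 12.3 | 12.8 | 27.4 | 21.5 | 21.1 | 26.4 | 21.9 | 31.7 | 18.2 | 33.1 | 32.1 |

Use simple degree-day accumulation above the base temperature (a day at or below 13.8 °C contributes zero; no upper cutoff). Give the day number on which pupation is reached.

Daily DD above 13.8 °C: 3.8, 19.6, 0.0, 0.0, 13.6, 7.7, 7.3, 12.6, 8.1, 17.9, 4.4, 19.3, 18.3.
Cumulative: 3.8, 23.4, 23.4, 23.4, 37.0, 44.7, 52.0, 64.6, 72.7, 90.6, 95.0, 114.3, 132.6.
The total first reaches 34 DD on day 5.

day 5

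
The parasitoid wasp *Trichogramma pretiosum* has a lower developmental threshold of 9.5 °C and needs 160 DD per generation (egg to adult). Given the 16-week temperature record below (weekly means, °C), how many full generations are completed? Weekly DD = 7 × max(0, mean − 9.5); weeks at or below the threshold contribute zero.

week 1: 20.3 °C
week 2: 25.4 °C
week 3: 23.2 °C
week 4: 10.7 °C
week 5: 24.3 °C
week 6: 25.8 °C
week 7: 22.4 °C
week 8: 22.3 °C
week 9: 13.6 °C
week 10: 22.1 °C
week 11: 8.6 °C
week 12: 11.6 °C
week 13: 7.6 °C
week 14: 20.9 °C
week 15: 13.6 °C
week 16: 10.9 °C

Weekly DD (7 × max(0, T̄ − 9.5)): 75.6, 111.3, 95.9, 8.4, 103.6, 114.1, 90.3, 89.6, 28.7, 88.2, 0.0, 14.7, 0.0, 79.8, 28.7, 9.8.
Season total = 938.7 DD.
Complete generations = ⌊938.7 / 160⌋ = 5.

5 generations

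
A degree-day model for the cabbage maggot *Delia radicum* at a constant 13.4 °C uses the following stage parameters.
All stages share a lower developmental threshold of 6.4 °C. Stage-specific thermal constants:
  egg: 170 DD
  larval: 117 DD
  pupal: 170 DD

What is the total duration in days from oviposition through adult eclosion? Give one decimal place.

Daily accumulation at 13.4 °C = 13.4 − 6.4 = 7.0 DD/day.
Total K = 170 + 117 + 170 = 457 DD.
Total duration = 457 / 7.0 = 65.286 ≈ 65.3 days.

65.3 days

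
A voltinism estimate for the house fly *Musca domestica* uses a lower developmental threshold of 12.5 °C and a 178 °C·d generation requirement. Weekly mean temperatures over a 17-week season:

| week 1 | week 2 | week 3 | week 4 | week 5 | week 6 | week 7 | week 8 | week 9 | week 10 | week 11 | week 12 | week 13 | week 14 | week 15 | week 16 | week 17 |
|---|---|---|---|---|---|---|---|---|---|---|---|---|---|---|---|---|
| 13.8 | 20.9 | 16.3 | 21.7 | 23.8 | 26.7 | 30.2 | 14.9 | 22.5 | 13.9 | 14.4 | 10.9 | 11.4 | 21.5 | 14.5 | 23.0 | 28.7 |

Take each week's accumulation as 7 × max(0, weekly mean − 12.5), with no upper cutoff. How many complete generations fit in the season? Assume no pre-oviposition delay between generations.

Weekly DD (7 × max(0, T̄ − 12.5)): 9.1, 58.8, 26.6, 64.4, 79.1, 99.4, 123.9, 16.8, 70.0, 9.8, 13.3, 0.0, 0.0, 63.0, 14.0, 73.5, 113.4.
Season total = 835.1 DD.
Complete generations = ⌊835.1 / 178⌋ = 4.

4 generations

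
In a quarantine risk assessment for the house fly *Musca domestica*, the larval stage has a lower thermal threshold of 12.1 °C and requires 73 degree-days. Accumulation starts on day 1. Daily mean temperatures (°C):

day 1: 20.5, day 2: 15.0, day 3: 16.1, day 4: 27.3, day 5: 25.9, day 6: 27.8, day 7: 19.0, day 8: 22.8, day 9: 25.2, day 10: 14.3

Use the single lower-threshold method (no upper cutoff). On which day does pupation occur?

day 8

Daily DD above 12.1 °C: 8.4, 2.9, 4.0, 15.2, 13.8, 15.7, 6.9, 10.7, 13.1, 2.2.
Cumulative: 8.4, 11.3, 15.3, 30.5, 44.3, 60.0, 66.9, 77.6, 90.7, 92.9.
The total first reaches 73 DD on day 8.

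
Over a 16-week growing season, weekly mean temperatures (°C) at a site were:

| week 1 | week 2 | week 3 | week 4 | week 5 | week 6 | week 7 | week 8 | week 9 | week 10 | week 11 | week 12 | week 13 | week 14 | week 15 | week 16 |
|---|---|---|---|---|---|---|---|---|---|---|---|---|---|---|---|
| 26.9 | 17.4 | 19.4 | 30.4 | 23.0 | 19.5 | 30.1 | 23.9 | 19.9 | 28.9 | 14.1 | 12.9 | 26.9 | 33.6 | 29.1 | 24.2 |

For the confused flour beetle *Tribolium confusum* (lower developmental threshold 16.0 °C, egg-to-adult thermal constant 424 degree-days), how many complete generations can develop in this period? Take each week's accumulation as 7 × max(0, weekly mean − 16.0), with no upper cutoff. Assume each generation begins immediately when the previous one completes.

2 generations

Weekly DD (7 × max(0, T̄ − 16.0)): 76.3, 9.8, 23.8, 100.8, 49.0, 24.5, 98.7, 55.3, 27.3, 90.3, 0.0, 0.0, 76.3, 123.2, 91.7, 57.4.
Season total = 904.4 DD.
Complete generations = ⌊904.4 / 424⌋ = 2.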